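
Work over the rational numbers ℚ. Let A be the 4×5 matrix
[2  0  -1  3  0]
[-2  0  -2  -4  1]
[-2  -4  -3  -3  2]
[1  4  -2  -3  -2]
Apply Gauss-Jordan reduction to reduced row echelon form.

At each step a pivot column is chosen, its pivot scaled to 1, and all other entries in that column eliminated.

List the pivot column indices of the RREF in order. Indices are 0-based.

[1] R0 /= 2  ⇒  (1, 0, -1/2, 3/2, 0)
     R1 -= -2·R0  ⇒  (0, 0, -3, -1, 1)
     R2 -= -2·R0  ⇒  (0, -4, -4, 0, 2)
     R3 -= 1·R0  ⇒  (0, 4, -3/2, -9/2, -2)
[2] R1 <-> R2
[2] R1 /= -4  ⇒  (0, 1, 1, 0, -1/2)
     R3 -= 4·R1  ⇒  (0, 0, -11/2, -9/2, 0)
[3] R2 /= -3  ⇒  (0, 0, 1, 1/3, -1/3)
     R0 -= -1/2·R2  ⇒  (1, 0, 0, 5/3, -1/6)
     R1 -= 1·R2  ⇒  (0, 1, 0, -1/3, -1/6)
     R3 -= -11/2·R2  ⇒  (0, 0, 0, -8/3, -11/6)
[4] R3 /= -8/3  ⇒  (0, 0, 0, 1, 11/16)
     R0 -= 5/3·R3  ⇒  (1, 0, 0, 0, -21/16)
     R1 -= -1/3·R3  ⇒  (0, 1, 0, 0, 1/16)
     R2 -= 1/3·R3  ⇒  (0, 0, 1, 0, -9/16)

pivot columns: 0, 1, 2, 3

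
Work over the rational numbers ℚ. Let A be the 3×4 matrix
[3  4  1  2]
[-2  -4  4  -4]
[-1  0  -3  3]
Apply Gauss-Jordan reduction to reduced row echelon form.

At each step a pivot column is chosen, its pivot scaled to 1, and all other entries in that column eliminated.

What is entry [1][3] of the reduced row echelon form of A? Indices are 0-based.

M[1][3] = 15/4

[1] R0 /= 3  ⇒  (1, 4/3, 1/3, 2/3)
     R1 -= -2·R0  ⇒  (0, -4/3, 14/3, -8/3)
     R2 -= -1·R0  ⇒  (0, 4/3, -8/3, 11/3)
[2] R1 /= -4/3  ⇒  (0, 1, -7/2, 2)
     R0 -= 4/3·R1  ⇒  (1, 0, 5, -2)
     R2 -= 4/3·R1  ⇒  (0, 0, 2, 1)
[3] R2 /= 2  ⇒  (0, 0, 1, 1/2)
     R0 -= 5·R2  ⇒  (1, 0, 0, -9/2)
     R1 -= -7/2·R2  ⇒  (0, 1, 0, 15/4)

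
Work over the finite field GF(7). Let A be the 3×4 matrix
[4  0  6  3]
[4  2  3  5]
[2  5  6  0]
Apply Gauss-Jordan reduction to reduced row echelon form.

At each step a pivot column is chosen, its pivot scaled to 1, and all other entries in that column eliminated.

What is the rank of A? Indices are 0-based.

rank = 3

pivot(0,0)=4: scale R0 → (1, 0, 5, 6)
  clear (1,0): R1 −= (4)R0 → (0, 2, 4, 2)
  clear (2,0): R2 −= (2)R0 → (0, 5, 3, 2)
pivot(1,1)=2: scale R1 → (0, 1, 2, 1)
  clear (2,1): R2 −= (5)R1 → (0, 0, 0, 4)
col 2: no nonzero at/below row 2; advance.
pivot(2,3)=4: scale R2 → (0, 0, 0, 1)
  clear (0,3): R0 −= (6)R2 → (1, 0, 5, 0)
  clear (1,3): R1 −= (1)R2 → (0, 1, 2, 0)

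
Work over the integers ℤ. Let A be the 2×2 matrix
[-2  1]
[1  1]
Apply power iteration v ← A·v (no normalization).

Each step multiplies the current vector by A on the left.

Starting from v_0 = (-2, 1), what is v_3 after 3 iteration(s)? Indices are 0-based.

v_0 = (-2, 1).
v_1 = A·v_0 = (5, -1).
v_2 = A·v_1 = (-11, 4).
v_3 = A·v_2 = (26, -7).

v_3 = (26, -7)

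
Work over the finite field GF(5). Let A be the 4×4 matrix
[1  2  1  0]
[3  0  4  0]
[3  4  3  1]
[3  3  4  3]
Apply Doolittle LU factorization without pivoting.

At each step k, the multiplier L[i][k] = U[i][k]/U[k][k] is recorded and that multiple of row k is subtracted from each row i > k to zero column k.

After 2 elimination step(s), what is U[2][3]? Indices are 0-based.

U[2][3] = 1

Step 1: pivot at (0,0) is 1.
  row1 ← row1 − (3)·row0  ⇒  L[1][0]=3, U row1=(0, 4, 1, 0)
  row2 ← row2 − (3)·row0  ⇒  L[2][0]=3, U row2=(0, 3, 0, 1)
  row3 ← row3 − (3)·row0  ⇒  L[3][0]=3, U row3=(0, 2, 1, 3)
Step 2: pivot at (1,1) is 4.
  row2 ← row2 − (2)·row1  ⇒  L[2][1]=2, U row2=(0, 0, 3, 1)
  row3 ← row3 − (3)·row1  ⇒  L[3][1]=3, U row3=(0, 0, 3, 3)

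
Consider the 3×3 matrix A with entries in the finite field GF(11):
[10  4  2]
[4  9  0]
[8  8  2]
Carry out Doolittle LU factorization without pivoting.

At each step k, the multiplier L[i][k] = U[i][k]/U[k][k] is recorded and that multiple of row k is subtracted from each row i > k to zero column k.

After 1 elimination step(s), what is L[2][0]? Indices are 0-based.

[col 0] pivot 10
  R1 -= 7*R0 → (0, 3, 8)  (L[1][0] := 7)
  R2 -= 3*R0 → (0, 7, 7)  (L[2][0] := 3)

L[2][0] = 3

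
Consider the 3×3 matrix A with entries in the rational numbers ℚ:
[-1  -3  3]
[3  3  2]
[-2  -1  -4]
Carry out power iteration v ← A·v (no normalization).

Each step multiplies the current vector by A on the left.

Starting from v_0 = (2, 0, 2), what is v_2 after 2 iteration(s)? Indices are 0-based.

v_0 = (2, 0, 2).
v_1 = A·v_0 = (4, 10, -12).
v_2 = A·v_1 = (-70, 18, 30).

v_2 = (-70, 18, 30)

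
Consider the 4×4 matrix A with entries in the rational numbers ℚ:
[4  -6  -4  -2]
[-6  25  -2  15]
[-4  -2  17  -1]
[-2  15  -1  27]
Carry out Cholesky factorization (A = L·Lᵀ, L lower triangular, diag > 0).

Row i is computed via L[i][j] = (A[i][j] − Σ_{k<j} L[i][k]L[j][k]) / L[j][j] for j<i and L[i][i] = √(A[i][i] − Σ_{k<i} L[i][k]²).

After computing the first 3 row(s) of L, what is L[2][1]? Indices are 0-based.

L[2][1] = -2

Step 1: L[0][0] = √(4) = 2.
  L[1][0] = (-6) / L[0][0] = -3.
Step 2: L[1][1] = √(16) = 4.
  L[2][0] = (-4) / L[0][0] = -2.
  L[2][1] = (-8) / L[1][1] = -2.
Step 3: L[2][2] = √(9) = 3.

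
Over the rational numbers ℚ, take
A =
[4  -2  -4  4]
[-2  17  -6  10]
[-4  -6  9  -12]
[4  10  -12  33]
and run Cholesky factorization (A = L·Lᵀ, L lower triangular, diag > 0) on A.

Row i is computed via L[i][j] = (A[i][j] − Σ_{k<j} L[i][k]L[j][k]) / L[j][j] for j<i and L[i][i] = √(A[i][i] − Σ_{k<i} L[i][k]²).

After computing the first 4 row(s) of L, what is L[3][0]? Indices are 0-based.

Step 1: L[0][0] = √(4) = 2.
  L[1][0] = (-2) / L[0][0] = -1.
Step 2: L[1][1] = √(16) = 4.
  L[2][0] = (-4) / L[0][0] = -2.
  L[2][1] = (-8) / L[1][1] = -2.
Step 3: L[2][2] = √(1) = 1.
  L[3][0] = (4) / L[0][0] = 2.
  L[3][1] = (12) / L[1][1] = 3.
  L[3][2] = (-2) / L[2][2] = -2.
Step 4: L[3][3] = √(16) = 4.

L[3][0] = 2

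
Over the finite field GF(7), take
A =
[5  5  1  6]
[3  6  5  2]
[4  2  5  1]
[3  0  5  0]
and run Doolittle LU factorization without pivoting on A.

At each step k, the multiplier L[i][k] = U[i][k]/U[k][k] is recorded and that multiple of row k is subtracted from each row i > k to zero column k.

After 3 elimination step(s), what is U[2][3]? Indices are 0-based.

U[2][3] = 4

k=0: U[0][0]=5
  eliminate (1,0): mult=2, new row 1: (0, 3, 3, 4); set L[1][0]=2
  eliminate (2,0): mult=5, new row 2: (0, 5, 0, 6); set L[2][0]=5
  eliminate (3,0): mult=2, new row 3: (0, 4, 3, 2); set L[3][0]=2
k=1: U[1][1]=3
  eliminate (2,1): mult=4, new row 2: (0, 0, 2, 4); set L[2][1]=4
  eliminate (3,1): mult=6, new row 3: (0, 0, 6, 6); set L[3][1]=6
k=2: U[2][2]=2
  eliminate (3,2): mult=3, new row 3: (0, 0, 0, 1); set L[3][2]=3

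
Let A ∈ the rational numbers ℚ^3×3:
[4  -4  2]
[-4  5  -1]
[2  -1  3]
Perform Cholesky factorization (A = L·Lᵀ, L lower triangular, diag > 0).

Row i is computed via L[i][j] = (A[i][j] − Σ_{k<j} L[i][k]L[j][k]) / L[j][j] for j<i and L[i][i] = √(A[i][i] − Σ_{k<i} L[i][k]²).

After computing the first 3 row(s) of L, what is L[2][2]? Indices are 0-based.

Step 1: L[0][0] = √(4) = 2.
  L[1][0] = (-4) / L[0][0] = -2.
Step 2: L[1][1] = √(1) = 1.
  L[2][0] = (2) / L[0][0] = 1.
  L[2][1] = (1) / L[1][1] = 1.
Step 3: L[2][2] = √(1) = 1.

L[2][2] = 1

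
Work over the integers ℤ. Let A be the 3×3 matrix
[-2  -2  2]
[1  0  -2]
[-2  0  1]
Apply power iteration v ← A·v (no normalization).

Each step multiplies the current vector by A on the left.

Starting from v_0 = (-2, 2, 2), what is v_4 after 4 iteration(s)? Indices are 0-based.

v_0 = (-2, 2, 2).
v_1 = A·v_0 = (4, -6, 6).
v_2 = A·v_1 = (16, -8, -2).
v_3 = A·v_2 = (-20, 20, -34).
v_4 = A·v_3 = (-68, 48, 6).

v_4 = (-68, 48, 6)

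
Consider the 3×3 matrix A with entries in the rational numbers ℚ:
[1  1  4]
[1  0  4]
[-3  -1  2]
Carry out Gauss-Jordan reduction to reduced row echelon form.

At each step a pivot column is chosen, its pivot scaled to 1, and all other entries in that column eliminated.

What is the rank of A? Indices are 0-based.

rank = 3

[1] R0 /= 1  ⇒  (1, 1, 4)
     R1 -= 1·R0  ⇒  (0, -1, 0)
     R2 -= -3·R0  ⇒  (0, 2, 14)
[2] R1 /= -1  ⇒  (0, 1, 0)
     R0 -= 1·R1  ⇒  (1, 0, 4)
     R2 -= 2·R1  ⇒  (0, 0, 14)
[3] R2 /= 14  ⇒  (0, 0, 1)
     R0 -= 4·R2  ⇒  (1, 0, 0)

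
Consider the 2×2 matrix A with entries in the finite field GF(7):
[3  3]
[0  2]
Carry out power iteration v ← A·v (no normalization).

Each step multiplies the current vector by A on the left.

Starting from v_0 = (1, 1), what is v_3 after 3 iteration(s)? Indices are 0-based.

v_0 = (1, 1).
v_1 = A·v_0 = (6, 2).
v_2 = A·v_1 = (3, 4).
v_3 = A·v_2 = (0, 1).

v_3 = (0, 1)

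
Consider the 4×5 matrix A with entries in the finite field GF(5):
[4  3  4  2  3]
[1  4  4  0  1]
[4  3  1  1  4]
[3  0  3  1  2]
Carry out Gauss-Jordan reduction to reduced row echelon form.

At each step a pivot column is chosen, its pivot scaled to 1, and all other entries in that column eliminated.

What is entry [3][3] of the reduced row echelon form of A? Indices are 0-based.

M[3][3] = 0

[1] R0 /= 4  ⇒  (1, 2, 1, 3, 2)
     R1 -= 1·R0  ⇒  (0, 2, 3, 2, 4)
     R2 -= 4·R0  ⇒  (0, 0, 2, 4, 1)
     R3 -= 3·R0  ⇒  (0, 4, 0, 2, 1)
[2] R1 /= 2  ⇒  (0, 1, 4, 1, 2)
     R0 -= 2·R1  ⇒  (1, 0, 3, 1, 3)
     R3 -= 4·R1  ⇒  (0, 0, 4, 3, 3)
[3] R2 /= 2  ⇒  (0, 0, 1, 2, 3)
     R0 -= 3·R2  ⇒  (1, 0, 0, 0, 4)
     R1 -= 4·R2  ⇒  (0, 1, 0, 3, 0)
     R3 -= 4·R2  ⇒  (0, 0, 0, 0, 1)
column 3 empty below row 3
[4] R3 /= 1  ⇒  (0, 0, 0, 0, 1)
     R0 -= 4·R3  ⇒  (1, 0, 0, 0, 0)
     R2 -= 3·R3  ⇒  (0, 0, 1, 2, 0)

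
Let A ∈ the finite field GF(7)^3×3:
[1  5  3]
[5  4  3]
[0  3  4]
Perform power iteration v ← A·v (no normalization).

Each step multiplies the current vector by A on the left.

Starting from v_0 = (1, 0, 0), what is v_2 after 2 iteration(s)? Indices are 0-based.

v_2 = (5, 4, 1)

v_0 = (1, 0, 0).
v_1 = A·v_0 = (1, 5, 0).
v_2 = A·v_1 = (5, 4, 1).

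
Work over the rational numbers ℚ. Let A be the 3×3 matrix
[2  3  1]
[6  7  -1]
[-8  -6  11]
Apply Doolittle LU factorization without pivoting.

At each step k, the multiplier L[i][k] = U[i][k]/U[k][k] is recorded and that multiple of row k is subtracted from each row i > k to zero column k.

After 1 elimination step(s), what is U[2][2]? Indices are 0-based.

k=0: U[0][0]=2
  eliminate (1,0): mult=3, new row 1: (0, -2, -4); set L[1][0]=3
  eliminate (2,0): mult=-4, new row 2: (0, 6, 15); set L[2][0]=-4

U[2][2] = 15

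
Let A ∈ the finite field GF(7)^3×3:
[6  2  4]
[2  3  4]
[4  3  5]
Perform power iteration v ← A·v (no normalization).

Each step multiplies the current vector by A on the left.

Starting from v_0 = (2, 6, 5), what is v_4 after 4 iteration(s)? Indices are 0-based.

v_0 = (2, 6, 5).
v_1 = A·v_0 = (2, 0, 2).
v_2 = A·v_1 = (6, 5, 4).
v_3 = A·v_2 = (6, 1, 3).
v_4 = A·v_3 = (1, 6, 0).

v_4 = (1, 6, 0)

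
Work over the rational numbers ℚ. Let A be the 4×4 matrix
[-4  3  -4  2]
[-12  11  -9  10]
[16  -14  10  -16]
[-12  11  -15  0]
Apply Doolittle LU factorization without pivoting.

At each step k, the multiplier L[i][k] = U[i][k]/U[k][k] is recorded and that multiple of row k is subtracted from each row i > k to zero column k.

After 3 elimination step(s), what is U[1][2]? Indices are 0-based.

[col 0] pivot -4
  R1 -= 3*R0 → (0, 2, 3, 4)  (L[1][0] := 3)
  R2 -= -4*R0 → (0, -2, -6, -8)  (L[2][0] := -4)
  R3 -= 3*R0 → (0, 2, -3, -6)  (L[3][0] := 3)
[col 1] pivot 2
  R2 -= -1*R1 → (0, 0, -3, -4)  (L[2][1] := -1)
  R3 -= 1*R1 → (0, 0, -6, -10)  (L[3][1] := 1)
[col 2] pivot -3
  R3 -= 2*R2 → (0, 0, 0, -2)  (L[3][2] := 2)

U[1][2] = 3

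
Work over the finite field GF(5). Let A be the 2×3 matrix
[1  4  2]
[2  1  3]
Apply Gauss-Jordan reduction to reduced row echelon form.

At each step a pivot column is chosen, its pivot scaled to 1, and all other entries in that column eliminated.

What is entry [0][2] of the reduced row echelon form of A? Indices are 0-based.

[1] R0 /= 1  ⇒  (1, 4, 2)
     R1 -= 2·R0  ⇒  (0, 3, 4)
[2] R1 /= 3  ⇒  (0, 1, 3)
     R0 -= 4·R1  ⇒  (1, 0, 0)

M[0][2] = 0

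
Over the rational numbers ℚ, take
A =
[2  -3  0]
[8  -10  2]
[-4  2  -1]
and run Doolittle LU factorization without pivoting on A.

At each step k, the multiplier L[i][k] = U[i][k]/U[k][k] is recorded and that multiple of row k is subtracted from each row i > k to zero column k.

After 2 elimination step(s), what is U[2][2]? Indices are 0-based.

U[2][2] = 3

Step 1: pivot at (0,0) is 2.
  row1 ← row1 − (4)·row0  ⇒  L[1][0]=4, U row1=(0, 2, 2)
  row2 ← row2 − (-2)·row0  ⇒  L[2][0]=-2, U row2=(0, -4, -1)
Step 2: pivot at (1,1) is 2.
  row2 ← row2 − (-2)·row1  ⇒  L[2][1]=-2, U row2=(0, 0, 3)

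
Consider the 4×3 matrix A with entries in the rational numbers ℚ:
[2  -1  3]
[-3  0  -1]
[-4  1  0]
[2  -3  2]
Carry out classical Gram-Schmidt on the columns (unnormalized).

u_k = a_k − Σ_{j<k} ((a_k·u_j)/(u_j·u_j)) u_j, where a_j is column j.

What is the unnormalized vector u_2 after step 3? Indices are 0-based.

Step 1: u_0 = a_0 = (2, -3, -4, 2).
Step 2: u_1 = a_1 − (-4/11)·u_0 = (-3/11, -12/11, -5/11, -25/11).
Step 3: u_2 = a_2 − (13/33)·u_0 − (-47/73)·u_1 = (446/219, -38/73, 281/219, -55/219).

u_2 = (446/219, -38/73, 281/219, -55/219)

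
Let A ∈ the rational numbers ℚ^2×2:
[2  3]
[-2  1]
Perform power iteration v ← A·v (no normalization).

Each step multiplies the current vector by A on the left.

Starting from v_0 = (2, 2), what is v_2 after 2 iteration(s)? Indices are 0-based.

v_0 = (2, 2).
v_1 = A·v_0 = (10, -2).
v_2 = A·v_1 = (14, -22).

v_2 = (14, -22)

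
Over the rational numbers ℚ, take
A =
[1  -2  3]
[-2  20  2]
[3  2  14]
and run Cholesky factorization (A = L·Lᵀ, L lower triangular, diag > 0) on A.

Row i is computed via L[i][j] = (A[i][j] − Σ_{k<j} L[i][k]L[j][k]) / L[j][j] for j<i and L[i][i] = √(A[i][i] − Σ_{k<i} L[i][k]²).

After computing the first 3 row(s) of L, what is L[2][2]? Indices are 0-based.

Step 1: L[0][0] = √(1) = 1.
  L[1][0] = (-2) / L[0][0] = -2.
Step 2: L[1][1] = √(16) = 4.
  L[2][0] = (3) / L[0][0] = 3.
  L[2][1] = (8) / L[1][1] = 2.
Step 3: L[2][2] = √(1) = 1.

L[2][2] = 1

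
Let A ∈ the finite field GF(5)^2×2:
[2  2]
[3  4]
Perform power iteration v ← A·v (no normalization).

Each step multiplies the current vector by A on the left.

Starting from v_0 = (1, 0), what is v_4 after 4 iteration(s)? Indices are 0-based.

v_4 = (1, 1)

v_0 = (1, 0).
v_1 = A·v_0 = (2, 3).
v_2 = A·v_1 = (0, 3).
v_3 = A·v_2 = (1, 2).
v_4 = A·v_3 = (1, 1).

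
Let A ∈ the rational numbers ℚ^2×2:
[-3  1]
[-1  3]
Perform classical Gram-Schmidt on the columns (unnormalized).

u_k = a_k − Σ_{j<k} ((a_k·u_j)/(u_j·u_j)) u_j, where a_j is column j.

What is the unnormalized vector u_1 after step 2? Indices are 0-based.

u_1 = (-4/5, 12/5)

Step 1: u_0 = a_0 = (-3, -1).
Step 2: u_1 = a_1 − (-3/5)·u_0 = (-4/5, 12/5).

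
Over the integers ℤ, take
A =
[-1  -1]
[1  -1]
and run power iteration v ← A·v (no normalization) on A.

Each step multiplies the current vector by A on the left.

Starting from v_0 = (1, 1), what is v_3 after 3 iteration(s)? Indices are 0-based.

v_3 = (0, 4)

v_0 = (1, 1).
v_1 = A·v_0 = (-2, 0).
v_2 = A·v_1 = (2, -2).
v_3 = A·v_2 = (0, 4).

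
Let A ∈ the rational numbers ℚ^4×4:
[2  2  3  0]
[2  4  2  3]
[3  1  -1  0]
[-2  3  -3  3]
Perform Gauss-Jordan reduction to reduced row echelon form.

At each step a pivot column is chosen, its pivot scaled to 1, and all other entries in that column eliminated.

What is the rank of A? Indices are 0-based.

step 1: normalize row 0 (÷2) = (1, 1, 3/2, 0)
  row 1: subtract 2×row0 = (0, 2, -1, 3)
  row 2: subtract 3×row0 = (0, -2, -11/2, 0)
  row 3: subtract -2×row0 = (0, 5, 0, 3)
step 2: normalize row 1 (÷2) = (0, 1, -1/2, 3/2)
  row 0: subtract 1×row1 = (1, 0, 2, -3/2)
  row 2: subtract -2×row1 = (0, 0, -13/2, 3)
  row 3: subtract 5×row1 = (0, 0, 5/2, -9/2)
step 3: normalize row 2 (÷-13/2) = (0, 0, 1, -6/13)
  row 0: subtract 2×row2 = (1, 0, 0, -15/26)
  row 1: subtract -1/2×row2 = (0, 1, 0, 33/26)
  row 3: subtract 5/2×row2 = (0, 0, 0, -87/26)
step 4: normalize row 3 (÷-87/26) = (0, 0, 0, 1)
  row 0: subtract -15/26×row3 = (1, 0, 0, 0)
  row 1: subtract 33/26×row3 = (0, 1, 0, 0)
  row 2: subtract -6/13×row3 = (0, 0, 1, 0)

rank = 4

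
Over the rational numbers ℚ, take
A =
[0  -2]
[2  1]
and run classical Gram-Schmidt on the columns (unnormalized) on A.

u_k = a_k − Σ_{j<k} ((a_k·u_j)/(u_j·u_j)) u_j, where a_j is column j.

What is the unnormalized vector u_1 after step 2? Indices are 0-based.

Step 1: u_0 = a_0 = (0, 2).
Step 2: u_1 = a_1 − (1/2)·u_0 = (-2, 0).

u_1 = (-2, 0)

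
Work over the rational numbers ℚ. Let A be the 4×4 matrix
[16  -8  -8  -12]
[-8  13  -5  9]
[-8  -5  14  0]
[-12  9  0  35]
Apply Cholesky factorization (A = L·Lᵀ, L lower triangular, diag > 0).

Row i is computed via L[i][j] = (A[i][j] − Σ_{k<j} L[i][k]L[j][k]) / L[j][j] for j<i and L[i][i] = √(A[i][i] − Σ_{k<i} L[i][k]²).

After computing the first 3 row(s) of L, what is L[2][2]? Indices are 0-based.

L[2][2] = 1

Step 1: L[0][0] = √(16) = 4.
  L[1][0] = (-8) / L[0][0] = -2.
Step 2: L[1][1] = √(9) = 3.
  L[2][0] = (-8) / L[0][0] = -2.
  L[2][1] = (-9) / L[1][1] = -3.
Step 3: L[2][2] = √(1) = 1.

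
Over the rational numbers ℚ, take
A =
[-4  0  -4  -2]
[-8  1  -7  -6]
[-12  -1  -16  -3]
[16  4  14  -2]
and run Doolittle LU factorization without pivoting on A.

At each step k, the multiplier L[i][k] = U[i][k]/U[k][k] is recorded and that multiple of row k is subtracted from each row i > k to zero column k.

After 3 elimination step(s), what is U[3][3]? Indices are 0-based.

[col 0] pivot -4
  R1 -= 2*R0 → (0, 1, 1, -2)  (L[1][0] := 2)
  R2 -= 3*R0 → (0, -1, -4, 3)  (L[2][0] := 3)
  R3 -= -4*R0 → (0, 4, -2, -10)  (L[3][0] := -4)
[col 1] pivot 1
  R2 -= -1*R1 → (0, 0, -3, 1)  (L[2][1] := -1)
  R3 -= 4*R1 → (0, 0, -6, -2)  (L[3][1] := 4)
[col 2] pivot -3
  R3 -= 2*R2 → (0, 0, 0, -4)  (L[3][2] := 2)

U[3][3] = -4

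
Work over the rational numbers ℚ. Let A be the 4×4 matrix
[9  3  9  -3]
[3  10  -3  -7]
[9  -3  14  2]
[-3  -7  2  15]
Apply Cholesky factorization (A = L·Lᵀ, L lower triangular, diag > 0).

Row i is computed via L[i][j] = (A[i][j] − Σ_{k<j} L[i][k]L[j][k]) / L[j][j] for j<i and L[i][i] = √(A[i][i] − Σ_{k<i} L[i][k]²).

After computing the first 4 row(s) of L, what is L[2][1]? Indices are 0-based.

L[2][1] = -2

Step 1: L[0][0] = √(9) = 3.
  L[1][0] = (3) / L[0][0] = 1.
Step 2: L[1][1] = √(9) = 3.
  L[2][0] = (9) / L[0][0] = 3.
  L[2][1] = (-6) / L[1][1] = -2.
Step 3: L[2][2] = √(1) = 1.
  L[3][0] = (-3) / L[0][0] = -1.
  L[3][1] = (-6) / L[1][1] = -2.
  L[3][2] = (1) / L[2][2] = 1.
Step 4: L[3][3] = √(9) = 3.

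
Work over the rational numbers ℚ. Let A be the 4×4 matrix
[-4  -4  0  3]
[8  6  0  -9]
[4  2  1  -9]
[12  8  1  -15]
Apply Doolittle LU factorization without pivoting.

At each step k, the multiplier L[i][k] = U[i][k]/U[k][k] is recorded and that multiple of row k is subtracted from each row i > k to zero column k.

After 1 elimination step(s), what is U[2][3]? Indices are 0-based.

Step 1: pivot at (0,0) is -4.
  row1 ← row1 − (-2)·row0  ⇒  L[1][0]=-2, U row1=(0, -2, 0, -3)
  row2 ← row2 − (-1)·row0  ⇒  L[2][0]=-1, U row2=(0, -2, 1, -6)
  row3 ← row3 − (-3)·row0  ⇒  L[3][0]=-3, U row3=(0, -4, 1, -6)

U[2][3] = -6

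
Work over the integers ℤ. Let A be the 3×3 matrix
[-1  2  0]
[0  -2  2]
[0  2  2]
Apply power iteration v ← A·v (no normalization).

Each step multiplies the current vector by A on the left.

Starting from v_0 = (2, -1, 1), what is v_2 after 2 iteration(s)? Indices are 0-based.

v_2 = (12, -8, 8)

v_0 = (2, -1, 1).
v_1 = A·v_0 = (-4, 4, 0).
v_2 = A·v_1 = (12, -8, 8).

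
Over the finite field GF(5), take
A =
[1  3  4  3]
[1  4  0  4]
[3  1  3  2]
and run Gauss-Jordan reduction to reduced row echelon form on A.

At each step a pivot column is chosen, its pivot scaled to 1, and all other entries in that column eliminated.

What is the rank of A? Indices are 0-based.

[1] R0 /= 1  ⇒  (1, 3, 4, 3)
     R1 -= 1·R0  ⇒  (0, 1, 1, 1)
     R2 -= 3·R0  ⇒  (0, 2, 1, 3)
[2] R1 /= 1  ⇒  (0, 1, 1, 1)
     R0 -= 3·R1  ⇒  (1, 0, 1, 0)
     R2 -= 2·R1  ⇒  (0, 0, 4, 1)
[3] R2 /= 4  ⇒  (0, 0, 1, 4)
     R0 -= 1·R2  ⇒  (1, 0, 0, 1)
     R1 -= 1·R2  ⇒  (0, 1, 0, 2)

rank = 3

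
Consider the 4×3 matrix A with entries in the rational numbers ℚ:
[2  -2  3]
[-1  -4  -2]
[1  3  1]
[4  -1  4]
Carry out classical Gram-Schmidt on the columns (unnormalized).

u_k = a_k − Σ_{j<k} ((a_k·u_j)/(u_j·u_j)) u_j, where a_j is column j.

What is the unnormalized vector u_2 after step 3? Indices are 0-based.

u_2 = (569/659, -379/659, -233/659, -321/659)

Step 1: u_0 = a_0 = (2, -1, 1, 4).
Step 2: u_1 = a_1 − (-1/22)·u_0 = (-21/11, -89/22, 67/22, -9/11).
Step 3: u_2 = a_2 − (25/22)·u_0 − (47/659)·u_1 = (569/659, -379/659, -233/659, -321/659).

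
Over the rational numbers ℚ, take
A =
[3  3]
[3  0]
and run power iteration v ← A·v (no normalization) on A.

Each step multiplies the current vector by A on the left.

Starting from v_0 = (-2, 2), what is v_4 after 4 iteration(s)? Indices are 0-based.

v_0 = (-2, 2).
v_1 = A·v_0 = (0, -6).
v_2 = A·v_1 = (-18, 0).
v_3 = A·v_2 = (-54, -54).
v_4 = A·v_3 = (-324, -162).

v_4 = (-324, -162)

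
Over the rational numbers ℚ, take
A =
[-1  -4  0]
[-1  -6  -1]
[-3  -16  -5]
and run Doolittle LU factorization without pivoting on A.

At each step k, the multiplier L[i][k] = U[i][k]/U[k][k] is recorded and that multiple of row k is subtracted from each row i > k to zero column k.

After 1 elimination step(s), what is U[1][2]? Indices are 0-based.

Step 1: pivot at (0,0) is -1.
  row1 ← row1 − (1)·row0  ⇒  L[1][0]=1, U row1=(0, -2, -1)
  row2 ← row2 − (3)·row0  ⇒  L[2][0]=3, U row2=(0, -4, -5)

U[1][2] = -1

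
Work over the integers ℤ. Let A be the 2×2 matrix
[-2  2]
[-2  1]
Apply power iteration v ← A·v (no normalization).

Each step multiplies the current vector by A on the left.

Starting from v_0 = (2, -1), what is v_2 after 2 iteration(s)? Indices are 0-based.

v_2 = (2, 7)

v_0 = (2, -1).
v_1 = A·v_0 = (-6, -5).
v_2 = A·v_1 = (2, 7).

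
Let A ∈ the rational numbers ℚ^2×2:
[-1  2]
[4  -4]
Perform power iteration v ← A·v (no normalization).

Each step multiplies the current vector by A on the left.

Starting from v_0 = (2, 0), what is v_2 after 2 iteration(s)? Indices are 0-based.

v_2 = (18, -40)

v_0 = (2, 0).
v_1 = A·v_0 = (-2, 8).
v_2 = A·v_1 = (18, -40).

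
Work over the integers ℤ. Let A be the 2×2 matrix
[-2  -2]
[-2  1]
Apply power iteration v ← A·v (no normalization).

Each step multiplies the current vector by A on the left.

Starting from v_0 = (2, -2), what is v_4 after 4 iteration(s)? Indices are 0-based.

v_4 = (84, -6)

v_0 = (2, -2).
v_1 = A·v_0 = (0, -6).
v_2 = A·v_1 = (12, -6).
v_3 = A·v_2 = (-12, -30).
v_4 = A·v_3 = (84, -6).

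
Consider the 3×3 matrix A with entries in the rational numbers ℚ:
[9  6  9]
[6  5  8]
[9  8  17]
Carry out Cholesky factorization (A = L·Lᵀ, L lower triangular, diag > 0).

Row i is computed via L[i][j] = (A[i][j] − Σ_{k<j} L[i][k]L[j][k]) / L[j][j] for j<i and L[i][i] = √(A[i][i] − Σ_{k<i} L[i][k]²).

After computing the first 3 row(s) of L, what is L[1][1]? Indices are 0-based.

L[1][1] = 1

Step 1: L[0][0] = √(9) = 3.
  L[1][0] = (6) / L[0][0] = 2.
Step 2: L[1][1] = √(1) = 1.
  L[2][0] = (9) / L[0][0] = 3.
  L[2][1] = (2) / L[1][1] = 2.
Step 3: L[2][2] = √(4) = 2.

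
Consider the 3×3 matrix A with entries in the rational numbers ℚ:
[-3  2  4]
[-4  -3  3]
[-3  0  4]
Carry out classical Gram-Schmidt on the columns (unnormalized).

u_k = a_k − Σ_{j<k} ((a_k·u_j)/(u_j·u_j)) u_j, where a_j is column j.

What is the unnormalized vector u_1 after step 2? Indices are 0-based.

u_1 = (43/17, -39/17, 9/17)

Step 1: u_0 = a_0 = (-3, -4, -3).
Step 2: u_1 = a_1 − (3/17)·u_0 = (43/17, -39/17, 9/17).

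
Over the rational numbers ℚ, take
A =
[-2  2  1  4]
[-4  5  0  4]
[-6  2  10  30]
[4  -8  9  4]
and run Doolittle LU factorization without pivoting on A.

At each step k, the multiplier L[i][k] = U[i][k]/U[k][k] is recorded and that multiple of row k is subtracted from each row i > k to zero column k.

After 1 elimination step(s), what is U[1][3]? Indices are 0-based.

U[1][3] = -4

k=0: U[0][0]=-2
  eliminate (1,0): mult=2, new row 1: (0, 1, -2, -4); set L[1][0]=2
  eliminate (2,0): mult=3, new row 2: (0, -4, 7, 18); set L[2][0]=3
  eliminate (3,0): mult=-2, new row 3: (0, -4, 11, 12); set L[3][0]=-2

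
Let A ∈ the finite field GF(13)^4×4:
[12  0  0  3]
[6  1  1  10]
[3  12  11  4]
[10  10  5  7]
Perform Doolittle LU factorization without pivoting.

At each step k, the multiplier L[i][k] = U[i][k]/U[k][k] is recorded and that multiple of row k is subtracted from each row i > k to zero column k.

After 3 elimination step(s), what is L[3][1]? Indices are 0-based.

[col 0] pivot 12
  R1 -= 7*R0 → (0, 1, 1, 2)  (L[1][0] := 7)
  R2 -= 10*R0 → (0, 12, 11, 0)  (L[2][0] := 10)
  R3 -= 3*R0 → (0, 10, 5, 11)  (L[3][0] := 3)
[col 1] pivot 1
  R2 -= 12*R1 → (0, 0, 12, 2)  (L[2][1] := 12)
  R3 -= 10*R1 → (0, 0, 8, 4)  (L[3][1] := 10)
[col 2] pivot 12
  R3 -= 5*R2 → (0, 0, 0, 7)  (L[3][2] := 5)

L[3][1] = 10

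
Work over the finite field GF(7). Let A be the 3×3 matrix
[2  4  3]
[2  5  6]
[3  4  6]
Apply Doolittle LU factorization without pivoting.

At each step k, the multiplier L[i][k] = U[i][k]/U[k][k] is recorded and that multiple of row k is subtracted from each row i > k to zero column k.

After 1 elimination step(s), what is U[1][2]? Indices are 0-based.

U[1][2] = 3

Step 1: pivot at (0,0) is 2.
  row1 ← row1 − (1)·row0  ⇒  L[1][0]=1, U row1=(0, 1, 3)
  row2 ← row2 − (5)·row0  ⇒  L[2][0]=5, U row2=(0, 5, 5)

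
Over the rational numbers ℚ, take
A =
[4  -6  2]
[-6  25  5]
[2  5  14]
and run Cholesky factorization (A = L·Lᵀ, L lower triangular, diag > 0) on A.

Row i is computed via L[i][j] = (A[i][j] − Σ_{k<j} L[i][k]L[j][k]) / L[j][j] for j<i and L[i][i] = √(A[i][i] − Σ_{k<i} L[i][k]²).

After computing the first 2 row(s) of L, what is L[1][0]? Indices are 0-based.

Step 1: L[0][0] = √(4) = 2.
  L[1][0] = (-6) / L[0][0] = -3.
Step 2: L[1][1] = √(16) = 4.

L[1][0] = -3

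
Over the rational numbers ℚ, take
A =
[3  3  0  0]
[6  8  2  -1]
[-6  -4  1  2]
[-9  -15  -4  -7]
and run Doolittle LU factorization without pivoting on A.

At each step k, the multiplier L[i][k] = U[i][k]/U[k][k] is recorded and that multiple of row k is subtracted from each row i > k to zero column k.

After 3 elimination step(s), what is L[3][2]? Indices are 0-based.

k=0: U[0][0]=3
  eliminate (1,0): mult=2, new row 1: (0, 2, 2, -1); set L[1][0]=2
  eliminate (2,0): mult=-2, new row 2: (0, 2, 1, 2); set L[2][0]=-2
  eliminate (3,0): mult=-3, new row 3: (0, -6, -4, -7); set L[3][0]=-3
k=1: U[1][1]=2
  eliminate (2,1): mult=1, new row 2: (0, 0, -1, 3); set L[2][1]=1
  eliminate (3,1): mult=-3, new row 3: (0, 0, 2, -10); set L[3][1]=-3
k=2: U[2][2]=-1
  eliminate (3,2): mult=-2, new row 3: (0, 0, 0, -4); set L[3][2]=-2

L[3][2] = -2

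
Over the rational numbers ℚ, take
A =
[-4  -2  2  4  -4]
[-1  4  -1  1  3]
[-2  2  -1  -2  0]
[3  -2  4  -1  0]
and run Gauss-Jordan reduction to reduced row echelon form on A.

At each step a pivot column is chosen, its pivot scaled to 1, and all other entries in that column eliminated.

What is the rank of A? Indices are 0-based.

rank = 4

pivot(0,0)=-4: scale R0 → (1, 1/2, -1/2, -1, 1)
  clear (1,0): R1 −= (-1)R0 → (0, 9/2, -3/2, 0, 4)
  clear (2,0): R2 −= (-2)R0 → (0, 3, -2, -4, 2)
  clear (3,0): R3 −= (3)R0 → (0, -7/2, 11/2, 2, -3)
pivot(1,1)=9/2: scale R1 → (0, 1, -1/3, 0, 8/9)
  clear (0,1): R0 −= (1/2)R1 → (1, 0, -1/3, -1, 5/9)
  clear (2,1): R2 −= (3)R1 → (0, 0, -1, -4, -2/3)
  clear (3,1): R3 −= (-7/2)R1 → (0, 0, 13/3, 2, 1/9)
pivot(2,2)=-1: scale R2 → (0, 0, 1, 4, 2/3)
  clear (0,2): R0 −= (-1/3)R2 → (1, 0, 0, 1/3, 7/9)
  clear (1,2): R1 −= (-1/3)R2 → (0, 1, 0, 4/3, 10/9)
  clear (3,2): R3 −= (13/3)R2 → (0, 0, 0, -46/3, -25/9)
pivot(3,3)=-46/3: scale R3 → (0, 0, 0, 1, 25/138)
  clear (0,3): R0 −= (1/3)R3 → (1, 0, 0, 0, 33/46)
  clear (1,3): R1 −= (4/3)R3 → (0, 1, 0, 0, 20/23)
  clear (2,3): R2 −= (4)R3 → (0, 0, 1, 0, -4/69)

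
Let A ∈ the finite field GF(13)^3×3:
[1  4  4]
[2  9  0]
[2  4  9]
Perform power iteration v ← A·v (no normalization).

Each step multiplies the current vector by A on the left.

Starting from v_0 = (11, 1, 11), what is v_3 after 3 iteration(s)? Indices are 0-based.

v_3 = (4, 12, 8)

v_0 = (11, 1, 11).
v_1 = A·v_0 = (7, 5, 8).
v_2 = A·v_1 = (7, 7, 2).
v_3 = A·v_2 = (4, 12, 8).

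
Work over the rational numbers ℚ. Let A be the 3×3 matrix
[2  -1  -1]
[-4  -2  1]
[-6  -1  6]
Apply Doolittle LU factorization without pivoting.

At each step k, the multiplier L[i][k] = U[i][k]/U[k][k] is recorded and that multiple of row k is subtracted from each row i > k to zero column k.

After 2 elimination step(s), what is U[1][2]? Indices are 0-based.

U[1][2] = -1

Step 1: pivot at (0,0) is 2.
  row1 ← row1 − (-2)·row0  ⇒  L[1][0]=-2, U row1=(0, -4, -1)
  row2 ← row2 − (-3)·row0  ⇒  L[2][0]=-3, U row2=(0, -4, 3)
Step 2: pivot at (1,1) is -4.
  row2 ← row2 − (1)·row1  ⇒  L[2][1]=1, U row2=(0, 0, 4)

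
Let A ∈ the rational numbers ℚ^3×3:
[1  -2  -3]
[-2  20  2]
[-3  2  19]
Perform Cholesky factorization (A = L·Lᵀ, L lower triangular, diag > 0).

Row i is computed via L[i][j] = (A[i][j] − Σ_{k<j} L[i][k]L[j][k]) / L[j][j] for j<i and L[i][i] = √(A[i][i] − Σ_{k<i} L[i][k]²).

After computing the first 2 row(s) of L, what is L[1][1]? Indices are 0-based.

L[1][1] = 4

Step 1: L[0][0] = √(1) = 1.
  L[1][0] = (-2) / L[0][0] = -2.
Step 2: L[1][1] = √(16) = 4.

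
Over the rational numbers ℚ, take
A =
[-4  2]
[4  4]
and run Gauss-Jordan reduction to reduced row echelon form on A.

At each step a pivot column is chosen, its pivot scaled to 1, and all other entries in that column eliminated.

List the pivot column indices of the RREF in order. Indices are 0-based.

step 1: normalize row 0 (÷-4) = (1, -1/2)
  row 1: subtract 4×row0 = (0, 6)
step 2: normalize row 1 (÷6) = (0, 1)
  row 0: subtract -1/2×row1 = (1, 0)

pivot columns: 0, 1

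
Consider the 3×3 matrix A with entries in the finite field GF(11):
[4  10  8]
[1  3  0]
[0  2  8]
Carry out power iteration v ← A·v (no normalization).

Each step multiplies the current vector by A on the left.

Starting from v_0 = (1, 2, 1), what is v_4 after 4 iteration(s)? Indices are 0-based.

v_4 = (3, 7, 5)

v_0 = (1, 2, 1).
v_1 = A·v_0 = (10, 7, 1).
v_2 = A·v_1 = (8, 9, 0).
v_3 = A·v_2 = (1, 2, 7).
v_4 = A·v_3 = (3, 7, 5).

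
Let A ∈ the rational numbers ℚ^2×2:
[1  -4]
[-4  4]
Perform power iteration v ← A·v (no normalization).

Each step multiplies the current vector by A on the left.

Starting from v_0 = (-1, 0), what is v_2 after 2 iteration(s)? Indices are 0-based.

v_0 = (-1, 0).
v_1 = A·v_0 = (-1, 4).
v_2 = A·v_1 = (-17, 20).

v_2 = (-17, 20)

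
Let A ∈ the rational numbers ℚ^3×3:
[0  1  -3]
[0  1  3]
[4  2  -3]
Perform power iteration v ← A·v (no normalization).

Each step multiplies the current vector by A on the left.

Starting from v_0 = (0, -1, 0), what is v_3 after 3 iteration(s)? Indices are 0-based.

v_0 = (0, -1, 0).
v_1 = A·v_0 = (-1, -1, -2).
v_2 = A·v_1 = (5, -7, 0).
v_3 = A·v_2 = (-7, -7, 6).

v_3 = (-7, -7, 6)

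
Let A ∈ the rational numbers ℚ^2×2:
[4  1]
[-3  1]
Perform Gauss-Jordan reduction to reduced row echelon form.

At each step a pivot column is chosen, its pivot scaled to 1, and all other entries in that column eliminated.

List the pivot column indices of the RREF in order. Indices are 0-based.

pivot columns: 0, 1

[1] R0 /= 4  ⇒  (1, 1/4)
     R1 -= -3·R0  ⇒  (0, 7/4)
[2] R1 /= 7/4  ⇒  (0, 1)
     R0 -= 1/4·R1  ⇒  (1, 0)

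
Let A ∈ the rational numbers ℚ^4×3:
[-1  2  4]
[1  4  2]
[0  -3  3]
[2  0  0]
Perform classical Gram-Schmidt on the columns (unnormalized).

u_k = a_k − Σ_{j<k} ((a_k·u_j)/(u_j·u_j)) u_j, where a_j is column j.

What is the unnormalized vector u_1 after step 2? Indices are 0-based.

Step 1: u_0 = a_0 = (-1, 1, 0, 2).
Step 2: u_1 = a_1 − (1/3)·u_0 = (7/3, 11/3, -3, -2/3).

u_1 = (7/3, 11/3, -3, -2/3)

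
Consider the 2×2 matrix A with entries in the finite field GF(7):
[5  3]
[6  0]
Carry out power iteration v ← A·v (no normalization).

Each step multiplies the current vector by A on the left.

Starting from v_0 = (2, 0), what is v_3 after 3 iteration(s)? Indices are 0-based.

v_0 = (2, 0).
v_1 = A·v_0 = (3, 5).
v_2 = A·v_1 = (2, 4).
v_3 = A·v_2 = (1, 5).

v_3 = (1, 5)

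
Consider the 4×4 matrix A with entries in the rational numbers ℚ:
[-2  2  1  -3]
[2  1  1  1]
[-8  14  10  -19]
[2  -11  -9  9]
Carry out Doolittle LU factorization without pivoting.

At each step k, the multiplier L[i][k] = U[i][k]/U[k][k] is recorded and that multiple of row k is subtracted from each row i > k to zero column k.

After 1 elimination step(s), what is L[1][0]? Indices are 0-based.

L[1][0] = -1

[col 0] pivot -2
  R1 -= -1*R0 → (0, 3, 2, -2)  (L[1][0] := -1)
  R2 -= 4*R0 → (0, 6, 6, -7)  (L[2][0] := 4)
  R3 -= -1*R0 → (0, -9, -8, 6)  (L[3][0] := -1)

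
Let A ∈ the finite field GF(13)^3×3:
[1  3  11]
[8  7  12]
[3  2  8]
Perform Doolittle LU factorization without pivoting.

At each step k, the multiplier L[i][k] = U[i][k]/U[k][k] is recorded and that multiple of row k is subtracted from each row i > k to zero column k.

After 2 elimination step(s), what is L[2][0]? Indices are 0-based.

L[2][0] = 3

[col 0] pivot 1
  R1 -= 8*R0 → (0, 9, 2)  (L[1][0] := 8)
  R2 -= 3*R0 → (0, 6, 1)  (L[2][0] := 3)
[col 1] pivot 9
  R2 -= 5*R1 → (0, 0, 4)  (L[2][1] := 5)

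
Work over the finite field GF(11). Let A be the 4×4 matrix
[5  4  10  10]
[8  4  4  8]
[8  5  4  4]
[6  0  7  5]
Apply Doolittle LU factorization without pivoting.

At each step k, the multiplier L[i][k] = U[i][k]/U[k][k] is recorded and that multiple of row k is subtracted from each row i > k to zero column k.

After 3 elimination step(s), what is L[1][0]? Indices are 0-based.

[col 0] pivot 5
  R1 -= 6*R0 → (0, 2, 10, 3)  (L[1][0] := 6)
  R2 -= 6*R0 → (0, 3, 10, 10)  (L[2][0] := 6)
  R3 -= 10*R0 → (0, 4, 6, 4)  (L[3][0] := 10)
[col 1] pivot 2
  R2 -= 7*R1 → (0, 0, 6, 0)  (L[2][1] := 7)
  R3 -= 2*R1 → (0, 0, 8, 9)  (L[3][1] := 2)
[col 2] pivot 6
  R3 -= 5*R2 → (0, 0, 0, 9)  (L[3][2] := 5)

L[1][0] = 6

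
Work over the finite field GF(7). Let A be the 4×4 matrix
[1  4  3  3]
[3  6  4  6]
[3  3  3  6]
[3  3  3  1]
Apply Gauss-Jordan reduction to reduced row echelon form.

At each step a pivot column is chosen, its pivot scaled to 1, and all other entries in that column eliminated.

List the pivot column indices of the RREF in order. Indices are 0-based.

pivot columns: 0, 1, 2, 3

step 1: normalize row 0 (÷1) = (1, 4, 3, 3)
  row 1: subtract 3×row0 = (0, 1, 2, 4)
  row 2: subtract 3×row0 = (0, 5, 1, 4)
  row 3: subtract 3×row0 = (0, 5, 1, 6)
step 2: normalize row 1 (÷1) = (0, 1, 2, 4)
  row 0: subtract 4×row1 = (1, 0, 2, 1)
  row 2: subtract 5×row1 = (0, 0, 5, 5)
  row 3: subtract 5×row1 = (0, 0, 5, 0)
step 3: normalize row 2 (÷5) = (0, 0, 1, 1)
  row 0: subtract 2×row2 = (1, 0, 0, 6)
  row 1: subtract 2×row2 = (0, 1, 0, 2)
  row 3: subtract 5×row2 = (0, 0, 0, 2)
step 4: normalize row 3 (÷2) = (0, 0, 0, 1)
  row 0: subtract 6×row3 = (1, 0, 0, 0)
  row 1: subtract 2×row3 = (0, 1, 0, 0)
  row 2: subtract 1×row3 = (0, 0, 1, 0)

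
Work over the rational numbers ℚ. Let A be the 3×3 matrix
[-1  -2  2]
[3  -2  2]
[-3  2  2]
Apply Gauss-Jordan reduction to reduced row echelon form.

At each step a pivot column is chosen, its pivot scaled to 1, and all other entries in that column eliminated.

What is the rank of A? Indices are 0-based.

rank = 3

step 1: normalize row 0 (÷-1) = (1, 2, -2)
  row 1: subtract 3×row0 = (0, -8, 8)
  row 2: subtract -3×row0 = (0, 8, -4)
step 2: normalize row 1 (÷-8) = (0, 1, -1)
  row 0: subtract 2×row1 = (1, 0, 0)
  row 2: subtract 8×row1 = (0, 0, 4)
step 3: normalize row 2 (÷4) = (0, 0, 1)
  row 1: subtract -1×row2 = (0, 1, 0)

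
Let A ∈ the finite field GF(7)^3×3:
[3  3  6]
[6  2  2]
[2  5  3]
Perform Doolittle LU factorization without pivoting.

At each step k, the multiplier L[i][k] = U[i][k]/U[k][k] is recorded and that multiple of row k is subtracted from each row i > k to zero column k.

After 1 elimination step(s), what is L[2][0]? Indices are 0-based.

L[2][0] = 3

[col 0] pivot 3
  R1 -= 2*R0 → (0, 3, 4)  (L[1][0] := 2)
  R2 -= 3*R0 → (0, 3, 6)  (L[2][0] := 3)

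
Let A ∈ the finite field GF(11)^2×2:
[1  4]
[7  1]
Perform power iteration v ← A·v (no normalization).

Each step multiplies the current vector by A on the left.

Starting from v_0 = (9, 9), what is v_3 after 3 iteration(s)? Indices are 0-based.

v_0 = (9, 9).
v_1 = A·v_0 = (1, 6).
v_2 = A·v_1 = (3, 2).
v_3 = A·v_2 = (0, 1).

v_3 = (0, 1)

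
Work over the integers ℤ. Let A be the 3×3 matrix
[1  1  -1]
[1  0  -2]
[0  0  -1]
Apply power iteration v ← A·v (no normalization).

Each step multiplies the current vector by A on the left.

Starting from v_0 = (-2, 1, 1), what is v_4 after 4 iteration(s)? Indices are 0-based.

v_4 = (-12, -4, 1)

v_0 = (-2, 1, 1).
v_1 = A·v_0 = (-2, -4, -1).
v_2 = A·v_1 = (-5, 0, 1).
v_3 = A·v_2 = (-6, -7, -1).
v_4 = A·v_3 = (-12, -4, 1).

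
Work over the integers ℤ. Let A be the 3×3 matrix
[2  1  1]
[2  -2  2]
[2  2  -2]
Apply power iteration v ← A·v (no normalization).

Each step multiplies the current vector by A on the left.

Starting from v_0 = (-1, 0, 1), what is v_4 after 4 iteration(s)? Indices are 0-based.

v_4 = (-56, -160, 96)

v_0 = (-1, 0, 1).
v_1 = A·v_0 = (-1, 0, -4).
v_2 = A·v_1 = (-6, -10, 6).
v_3 = A·v_2 = (-16, 20, -44).
v_4 = A·v_3 = (-56, -160, 96).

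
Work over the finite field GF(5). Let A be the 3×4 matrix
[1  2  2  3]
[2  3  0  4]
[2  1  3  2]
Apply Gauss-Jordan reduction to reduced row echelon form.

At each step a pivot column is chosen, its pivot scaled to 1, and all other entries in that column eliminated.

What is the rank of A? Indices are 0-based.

rank = 3

[1] R0 /= 1  ⇒  (1, 2, 2, 3)
     R1 -= 2·R0  ⇒  (0, 4, 1, 3)
     R2 -= 2·R0  ⇒  (0, 2, 4, 1)
[2] R1 /= 4  ⇒  (0, 1, 4, 2)
     R0 -= 2·R1  ⇒  (1, 0, 4, 4)
     R2 -= 2·R1  ⇒  (0, 0, 1, 2)
[3] R2 /= 1  ⇒  (0, 0, 1, 2)
     R0 -= 4·R2  ⇒  (1, 0, 0, 1)
     R1 -= 4·R2  ⇒  (0, 1, 0, 4)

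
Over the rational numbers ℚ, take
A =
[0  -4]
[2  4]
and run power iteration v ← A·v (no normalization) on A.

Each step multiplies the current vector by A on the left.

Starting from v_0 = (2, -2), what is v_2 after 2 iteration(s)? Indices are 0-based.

v_2 = (16, 0)

v_0 = (2, -2).
v_1 = A·v_0 = (8, -4).
v_2 = A·v_1 = (16, 0).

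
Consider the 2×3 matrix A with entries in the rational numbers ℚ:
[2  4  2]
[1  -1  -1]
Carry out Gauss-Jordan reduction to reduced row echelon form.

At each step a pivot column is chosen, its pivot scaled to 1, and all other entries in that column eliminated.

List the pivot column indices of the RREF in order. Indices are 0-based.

pivot columns: 0, 1

step 1: normalize row 0 (÷2) = (1, 2, 1)
  row 1: subtract 1×row0 = (0, -3, -2)
step 2: normalize row 1 (÷-3) = (0, 1, 2/3)
  row 0: subtract 2×row1 = (1, 0, -1/3)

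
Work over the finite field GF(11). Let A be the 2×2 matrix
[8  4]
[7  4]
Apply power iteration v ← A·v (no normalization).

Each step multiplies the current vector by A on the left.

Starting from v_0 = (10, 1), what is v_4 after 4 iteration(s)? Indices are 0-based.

v_0 = (10, 1).
v_1 = A·v_0 = (7, 8).
v_2 = A·v_1 = (0, 4).
v_3 = A·v_2 = (5, 5).
v_4 = A·v_3 = (5, 0).

v_4 = (5, 0)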